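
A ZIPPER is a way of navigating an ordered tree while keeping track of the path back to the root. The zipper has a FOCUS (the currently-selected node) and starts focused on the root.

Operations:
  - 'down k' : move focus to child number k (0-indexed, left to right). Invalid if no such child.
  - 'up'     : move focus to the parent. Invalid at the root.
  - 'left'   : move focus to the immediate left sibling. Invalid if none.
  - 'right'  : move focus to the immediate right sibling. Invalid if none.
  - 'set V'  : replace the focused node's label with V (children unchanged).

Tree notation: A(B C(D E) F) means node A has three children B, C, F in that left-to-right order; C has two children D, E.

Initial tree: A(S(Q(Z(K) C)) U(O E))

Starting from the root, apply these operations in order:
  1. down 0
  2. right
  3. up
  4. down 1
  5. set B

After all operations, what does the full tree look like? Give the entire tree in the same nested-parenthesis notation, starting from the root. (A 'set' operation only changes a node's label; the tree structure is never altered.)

Answer: A(S(Q(Z(K) C)) B(O E))

Derivation:
Step 1 (down 0): focus=S path=0 depth=1 children=['Q'] left=[] right=['U'] parent=A
Step 2 (right): focus=U path=1 depth=1 children=['O', 'E'] left=['S'] right=[] parent=A
Step 3 (up): focus=A path=root depth=0 children=['S', 'U'] (at root)
Step 4 (down 1): focus=U path=1 depth=1 children=['O', 'E'] left=['S'] right=[] parent=A
Step 5 (set B): focus=B path=1 depth=1 children=['O', 'E'] left=['S'] right=[] parent=A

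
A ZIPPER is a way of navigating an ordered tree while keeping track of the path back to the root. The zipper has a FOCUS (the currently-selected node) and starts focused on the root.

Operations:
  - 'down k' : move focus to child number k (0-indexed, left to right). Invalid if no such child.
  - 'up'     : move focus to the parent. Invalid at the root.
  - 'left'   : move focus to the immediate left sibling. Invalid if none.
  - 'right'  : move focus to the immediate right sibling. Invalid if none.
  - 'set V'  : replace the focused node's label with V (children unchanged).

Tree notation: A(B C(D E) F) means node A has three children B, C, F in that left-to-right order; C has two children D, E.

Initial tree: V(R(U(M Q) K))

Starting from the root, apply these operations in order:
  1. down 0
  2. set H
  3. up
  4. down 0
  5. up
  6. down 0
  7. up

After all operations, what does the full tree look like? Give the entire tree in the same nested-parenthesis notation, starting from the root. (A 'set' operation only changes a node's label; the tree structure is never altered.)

Step 1 (down 0): focus=R path=0 depth=1 children=['U', 'K'] left=[] right=[] parent=V
Step 2 (set H): focus=H path=0 depth=1 children=['U', 'K'] left=[] right=[] parent=V
Step 3 (up): focus=V path=root depth=0 children=['H'] (at root)
Step 4 (down 0): focus=H path=0 depth=1 children=['U', 'K'] left=[] right=[] parent=V
Step 5 (up): focus=V path=root depth=0 children=['H'] (at root)
Step 6 (down 0): focus=H path=0 depth=1 children=['U', 'K'] left=[] right=[] parent=V
Step 7 (up): focus=V path=root depth=0 children=['H'] (at root)

Answer: V(H(U(M Q) K))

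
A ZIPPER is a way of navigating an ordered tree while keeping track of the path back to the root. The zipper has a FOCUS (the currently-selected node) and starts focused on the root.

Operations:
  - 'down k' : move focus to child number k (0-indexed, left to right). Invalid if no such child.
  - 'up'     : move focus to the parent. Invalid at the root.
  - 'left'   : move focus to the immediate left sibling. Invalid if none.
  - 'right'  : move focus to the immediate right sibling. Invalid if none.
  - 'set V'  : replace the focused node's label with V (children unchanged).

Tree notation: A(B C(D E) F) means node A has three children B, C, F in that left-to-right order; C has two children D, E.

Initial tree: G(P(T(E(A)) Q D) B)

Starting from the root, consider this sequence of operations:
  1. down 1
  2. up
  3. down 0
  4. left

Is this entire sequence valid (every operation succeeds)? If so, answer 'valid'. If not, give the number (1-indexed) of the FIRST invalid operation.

Answer: 4

Derivation:
Step 1 (down 1): focus=B path=1 depth=1 children=[] left=['P'] right=[] parent=G
Step 2 (up): focus=G path=root depth=0 children=['P', 'B'] (at root)
Step 3 (down 0): focus=P path=0 depth=1 children=['T', 'Q', 'D'] left=[] right=['B'] parent=G
Step 4 (left): INVALID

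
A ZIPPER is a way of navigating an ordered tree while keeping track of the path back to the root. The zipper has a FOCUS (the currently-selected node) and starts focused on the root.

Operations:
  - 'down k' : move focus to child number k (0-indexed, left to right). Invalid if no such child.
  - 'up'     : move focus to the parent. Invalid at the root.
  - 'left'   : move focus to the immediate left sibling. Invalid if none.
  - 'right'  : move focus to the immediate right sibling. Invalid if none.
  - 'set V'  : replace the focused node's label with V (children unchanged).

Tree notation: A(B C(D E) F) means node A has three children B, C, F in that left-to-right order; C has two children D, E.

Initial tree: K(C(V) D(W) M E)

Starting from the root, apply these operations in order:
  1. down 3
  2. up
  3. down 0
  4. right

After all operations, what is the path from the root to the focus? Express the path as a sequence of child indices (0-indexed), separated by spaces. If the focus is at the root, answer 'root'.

Step 1 (down 3): focus=E path=3 depth=1 children=[] left=['C', 'D', 'M'] right=[] parent=K
Step 2 (up): focus=K path=root depth=0 children=['C', 'D', 'M', 'E'] (at root)
Step 3 (down 0): focus=C path=0 depth=1 children=['V'] left=[] right=['D', 'M', 'E'] parent=K
Step 4 (right): focus=D path=1 depth=1 children=['W'] left=['C'] right=['M', 'E'] parent=K

Answer: 1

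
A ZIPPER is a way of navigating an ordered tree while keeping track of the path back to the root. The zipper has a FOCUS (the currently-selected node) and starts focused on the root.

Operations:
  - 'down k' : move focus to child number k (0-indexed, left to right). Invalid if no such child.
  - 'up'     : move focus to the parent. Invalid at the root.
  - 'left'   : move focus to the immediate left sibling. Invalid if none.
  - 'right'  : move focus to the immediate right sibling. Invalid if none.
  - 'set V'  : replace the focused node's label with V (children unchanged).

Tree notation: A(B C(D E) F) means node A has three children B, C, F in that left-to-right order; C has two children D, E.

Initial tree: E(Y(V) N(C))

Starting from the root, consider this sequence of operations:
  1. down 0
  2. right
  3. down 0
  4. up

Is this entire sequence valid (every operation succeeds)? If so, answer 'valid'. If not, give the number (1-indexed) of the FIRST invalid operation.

Step 1 (down 0): focus=Y path=0 depth=1 children=['V'] left=[] right=['N'] parent=E
Step 2 (right): focus=N path=1 depth=1 children=['C'] left=['Y'] right=[] parent=E
Step 3 (down 0): focus=C path=1/0 depth=2 children=[] left=[] right=[] parent=N
Step 4 (up): focus=N path=1 depth=1 children=['C'] left=['Y'] right=[] parent=E

Answer: valid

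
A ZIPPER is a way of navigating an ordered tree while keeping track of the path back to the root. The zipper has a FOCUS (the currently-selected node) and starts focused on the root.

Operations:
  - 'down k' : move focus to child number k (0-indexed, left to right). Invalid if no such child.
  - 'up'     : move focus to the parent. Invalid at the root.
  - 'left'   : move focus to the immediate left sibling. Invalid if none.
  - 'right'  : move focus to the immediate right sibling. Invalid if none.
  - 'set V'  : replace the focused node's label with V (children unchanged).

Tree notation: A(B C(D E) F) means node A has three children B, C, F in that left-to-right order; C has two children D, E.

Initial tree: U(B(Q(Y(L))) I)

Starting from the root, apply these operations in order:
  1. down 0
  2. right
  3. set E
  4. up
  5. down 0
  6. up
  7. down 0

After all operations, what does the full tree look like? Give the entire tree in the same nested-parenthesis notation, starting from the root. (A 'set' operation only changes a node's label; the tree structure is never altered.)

Answer: U(B(Q(Y(L))) E)

Derivation:
Step 1 (down 0): focus=B path=0 depth=1 children=['Q'] left=[] right=['I'] parent=U
Step 2 (right): focus=I path=1 depth=1 children=[] left=['B'] right=[] parent=U
Step 3 (set E): focus=E path=1 depth=1 children=[] left=['B'] right=[] parent=U
Step 4 (up): focus=U path=root depth=0 children=['B', 'E'] (at root)
Step 5 (down 0): focus=B path=0 depth=1 children=['Q'] left=[] right=['E'] parent=U
Step 6 (up): focus=U path=root depth=0 children=['B', 'E'] (at root)
Step 7 (down 0): focus=B path=0 depth=1 children=['Q'] left=[] right=['E'] parent=U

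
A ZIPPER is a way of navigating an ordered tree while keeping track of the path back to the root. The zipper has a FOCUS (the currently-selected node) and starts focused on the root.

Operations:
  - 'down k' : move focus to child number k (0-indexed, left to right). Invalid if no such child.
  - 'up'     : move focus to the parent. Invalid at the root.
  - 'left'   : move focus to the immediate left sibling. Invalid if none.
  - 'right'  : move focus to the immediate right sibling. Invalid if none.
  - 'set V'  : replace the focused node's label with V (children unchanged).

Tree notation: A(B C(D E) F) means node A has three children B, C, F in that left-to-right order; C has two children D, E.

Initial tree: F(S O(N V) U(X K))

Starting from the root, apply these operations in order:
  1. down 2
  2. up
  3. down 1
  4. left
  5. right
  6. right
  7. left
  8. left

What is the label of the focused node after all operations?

Answer: S

Derivation:
Step 1 (down 2): focus=U path=2 depth=1 children=['X', 'K'] left=['S', 'O'] right=[] parent=F
Step 2 (up): focus=F path=root depth=0 children=['S', 'O', 'U'] (at root)
Step 3 (down 1): focus=O path=1 depth=1 children=['N', 'V'] left=['S'] right=['U'] parent=F
Step 4 (left): focus=S path=0 depth=1 children=[] left=[] right=['O', 'U'] parent=F
Step 5 (right): focus=O path=1 depth=1 children=['N', 'V'] left=['S'] right=['U'] parent=F
Step 6 (right): focus=U path=2 depth=1 children=['X', 'K'] left=['S', 'O'] right=[] parent=F
Step 7 (left): focus=O path=1 depth=1 children=['N', 'V'] left=['S'] right=['U'] parent=F
Step 8 (left): focus=S path=0 depth=1 children=[] left=[] right=['O', 'U'] parent=F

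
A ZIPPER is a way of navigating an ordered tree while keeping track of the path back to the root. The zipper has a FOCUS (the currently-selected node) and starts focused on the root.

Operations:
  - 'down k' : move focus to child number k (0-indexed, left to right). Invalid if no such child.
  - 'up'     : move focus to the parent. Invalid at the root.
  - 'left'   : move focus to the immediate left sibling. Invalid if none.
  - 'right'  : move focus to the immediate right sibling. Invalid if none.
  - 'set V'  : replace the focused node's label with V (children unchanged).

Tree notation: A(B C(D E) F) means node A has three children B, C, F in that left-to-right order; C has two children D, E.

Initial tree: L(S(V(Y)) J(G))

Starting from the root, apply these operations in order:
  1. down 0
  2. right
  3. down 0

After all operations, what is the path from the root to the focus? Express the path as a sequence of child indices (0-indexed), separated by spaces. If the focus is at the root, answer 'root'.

Step 1 (down 0): focus=S path=0 depth=1 children=['V'] left=[] right=['J'] parent=L
Step 2 (right): focus=J path=1 depth=1 children=['G'] left=['S'] right=[] parent=L
Step 3 (down 0): focus=G path=1/0 depth=2 children=[] left=[] right=[] parent=J

Answer: 1 0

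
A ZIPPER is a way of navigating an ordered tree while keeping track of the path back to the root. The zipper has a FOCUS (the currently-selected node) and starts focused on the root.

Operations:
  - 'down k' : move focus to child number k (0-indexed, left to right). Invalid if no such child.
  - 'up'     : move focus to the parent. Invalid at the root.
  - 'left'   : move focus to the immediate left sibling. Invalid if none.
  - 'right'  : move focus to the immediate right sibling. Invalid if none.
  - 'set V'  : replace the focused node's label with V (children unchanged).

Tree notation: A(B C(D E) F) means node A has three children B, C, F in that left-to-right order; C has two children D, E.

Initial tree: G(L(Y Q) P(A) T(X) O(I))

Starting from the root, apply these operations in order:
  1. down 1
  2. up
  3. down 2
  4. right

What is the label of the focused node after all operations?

Answer: O

Derivation:
Step 1 (down 1): focus=P path=1 depth=1 children=['A'] left=['L'] right=['T', 'O'] parent=G
Step 2 (up): focus=G path=root depth=0 children=['L', 'P', 'T', 'O'] (at root)
Step 3 (down 2): focus=T path=2 depth=1 children=['X'] left=['L', 'P'] right=['O'] parent=G
Step 4 (right): focus=O path=3 depth=1 children=['I'] left=['L', 'P', 'T'] right=[] parent=G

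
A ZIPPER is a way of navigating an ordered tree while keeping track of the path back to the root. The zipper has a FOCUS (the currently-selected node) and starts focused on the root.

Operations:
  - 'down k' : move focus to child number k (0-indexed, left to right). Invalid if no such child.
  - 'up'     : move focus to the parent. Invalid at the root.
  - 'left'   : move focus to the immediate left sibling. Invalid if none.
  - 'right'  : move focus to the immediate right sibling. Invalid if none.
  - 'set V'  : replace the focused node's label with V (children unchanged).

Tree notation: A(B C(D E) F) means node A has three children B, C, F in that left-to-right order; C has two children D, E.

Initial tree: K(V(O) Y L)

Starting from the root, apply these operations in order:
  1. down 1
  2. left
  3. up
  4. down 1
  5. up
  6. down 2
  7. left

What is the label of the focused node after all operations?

Step 1 (down 1): focus=Y path=1 depth=1 children=[] left=['V'] right=['L'] parent=K
Step 2 (left): focus=V path=0 depth=1 children=['O'] left=[] right=['Y', 'L'] parent=K
Step 3 (up): focus=K path=root depth=0 children=['V', 'Y', 'L'] (at root)
Step 4 (down 1): focus=Y path=1 depth=1 children=[] left=['V'] right=['L'] parent=K
Step 5 (up): focus=K path=root depth=0 children=['V', 'Y', 'L'] (at root)
Step 6 (down 2): focus=L path=2 depth=1 children=[] left=['V', 'Y'] right=[] parent=K
Step 7 (left): focus=Y path=1 depth=1 children=[] left=['V'] right=['L'] parent=K

Answer: Y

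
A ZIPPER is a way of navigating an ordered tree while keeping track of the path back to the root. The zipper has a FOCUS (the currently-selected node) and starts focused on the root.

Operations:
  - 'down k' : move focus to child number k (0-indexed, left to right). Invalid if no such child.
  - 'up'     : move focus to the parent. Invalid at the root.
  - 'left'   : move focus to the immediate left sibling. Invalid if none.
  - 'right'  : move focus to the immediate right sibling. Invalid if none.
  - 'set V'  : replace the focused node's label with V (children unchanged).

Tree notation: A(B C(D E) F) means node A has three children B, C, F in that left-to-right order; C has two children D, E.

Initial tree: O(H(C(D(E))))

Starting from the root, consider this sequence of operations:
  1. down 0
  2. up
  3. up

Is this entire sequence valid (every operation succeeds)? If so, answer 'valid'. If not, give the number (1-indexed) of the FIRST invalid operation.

Step 1 (down 0): focus=H path=0 depth=1 children=['C'] left=[] right=[] parent=O
Step 2 (up): focus=O path=root depth=0 children=['H'] (at root)
Step 3 (up): INVALID

Answer: 3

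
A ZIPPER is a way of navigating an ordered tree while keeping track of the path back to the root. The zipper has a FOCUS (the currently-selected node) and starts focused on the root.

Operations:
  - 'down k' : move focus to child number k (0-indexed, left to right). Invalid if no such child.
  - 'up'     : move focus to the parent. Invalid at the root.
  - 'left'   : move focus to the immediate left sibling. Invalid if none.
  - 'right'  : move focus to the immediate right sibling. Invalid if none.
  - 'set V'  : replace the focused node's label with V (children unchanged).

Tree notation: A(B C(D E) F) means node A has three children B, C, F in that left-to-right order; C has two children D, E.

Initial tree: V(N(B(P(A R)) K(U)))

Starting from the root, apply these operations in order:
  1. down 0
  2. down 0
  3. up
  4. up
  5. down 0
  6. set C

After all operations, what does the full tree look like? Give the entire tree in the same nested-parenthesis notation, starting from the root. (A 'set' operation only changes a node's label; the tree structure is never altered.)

Answer: V(C(B(P(A R)) K(U)))

Derivation:
Step 1 (down 0): focus=N path=0 depth=1 children=['B', 'K'] left=[] right=[] parent=V
Step 2 (down 0): focus=B path=0/0 depth=2 children=['P'] left=[] right=['K'] parent=N
Step 3 (up): focus=N path=0 depth=1 children=['B', 'K'] left=[] right=[] parent=V
Step 4 (up): focus=V path=root depth=0 children=['N'] (at root)
Step 5 (down 0): focus=N path=0 depth=1 children=['B', 'K'] left=[] right=[] parent=V
Step 6 (set C): focus=C path=0 depth=1 children=['B', 'K'] left=[] right=[] parent=V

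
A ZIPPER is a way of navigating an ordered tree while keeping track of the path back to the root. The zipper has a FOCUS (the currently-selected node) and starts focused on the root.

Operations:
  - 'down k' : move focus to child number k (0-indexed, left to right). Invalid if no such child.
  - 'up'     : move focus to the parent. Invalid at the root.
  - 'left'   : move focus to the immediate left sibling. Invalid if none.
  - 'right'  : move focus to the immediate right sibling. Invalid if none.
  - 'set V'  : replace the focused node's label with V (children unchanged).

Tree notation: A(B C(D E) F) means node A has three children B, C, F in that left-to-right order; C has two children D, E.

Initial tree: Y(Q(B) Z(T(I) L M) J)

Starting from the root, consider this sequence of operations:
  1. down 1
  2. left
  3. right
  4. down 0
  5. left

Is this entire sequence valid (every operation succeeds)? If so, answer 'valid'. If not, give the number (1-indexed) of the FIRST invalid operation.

Step 1 (down 1): focus=Z path=1 depth=1 children=['T', 'L', 'M'] left=['Q'] right=['J'] parent=Y
Step 2 (left): focus=Q path=0 depth=1 children=['B'] left=[] right=['Z', 'J'] parent=Y
Step 3 (right): focus=Z path=1 depth=1 children=['T', 'L', 'M'] left=['Q'] right=['J'] parent=Y
Step 4 (down 0): focus=T path=1/0 depth=2 children=['I'] left=[] right=['L', 'M'] parent=Z
Step 5 (left): INVALID

Answer: 5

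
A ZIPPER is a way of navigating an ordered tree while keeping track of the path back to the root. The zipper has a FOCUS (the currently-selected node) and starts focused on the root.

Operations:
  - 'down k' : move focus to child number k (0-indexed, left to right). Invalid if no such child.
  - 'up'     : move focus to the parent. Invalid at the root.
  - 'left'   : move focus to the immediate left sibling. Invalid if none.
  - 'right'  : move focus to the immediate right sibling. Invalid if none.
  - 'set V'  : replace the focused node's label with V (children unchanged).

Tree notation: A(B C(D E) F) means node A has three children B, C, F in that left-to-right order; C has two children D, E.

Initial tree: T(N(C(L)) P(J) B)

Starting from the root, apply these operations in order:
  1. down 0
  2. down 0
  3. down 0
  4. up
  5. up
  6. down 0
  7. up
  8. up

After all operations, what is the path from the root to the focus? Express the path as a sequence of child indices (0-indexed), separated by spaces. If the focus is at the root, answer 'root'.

Step 1 (down 0): focus=N path=0 depth=1 children=['C'] left=[] right=['P', 'B'] parent=T
Step 2 (down 0): focus=C path=0/0 depth=2 children=['L'] left=[] right=[] parent=N
Step 3 (down 0): focus=L path=0/0/0 depth=3 children=[] left=[] right=[] parent=C
Step 4 (up): focus=C path=0/0 depth=2 children=['L'] left=[] right=[] parent=N
Step 5 (up): focus=N path=0 depth=1 children=['C'] left=[] right=['P', 'B'] parent=T
Step 6 (down 0): focus=C path=0/0 depth=2 children=['L'] left=[] right=[] parent=N
Step 7 (up): focus=N path=0 depth=1 children=['C'] left=[] right=['P', 'B'] parent=T
Step 8 (up): focus=T path=root depth=0 children=['N', 'P', 'B'] (at root)

Answer: root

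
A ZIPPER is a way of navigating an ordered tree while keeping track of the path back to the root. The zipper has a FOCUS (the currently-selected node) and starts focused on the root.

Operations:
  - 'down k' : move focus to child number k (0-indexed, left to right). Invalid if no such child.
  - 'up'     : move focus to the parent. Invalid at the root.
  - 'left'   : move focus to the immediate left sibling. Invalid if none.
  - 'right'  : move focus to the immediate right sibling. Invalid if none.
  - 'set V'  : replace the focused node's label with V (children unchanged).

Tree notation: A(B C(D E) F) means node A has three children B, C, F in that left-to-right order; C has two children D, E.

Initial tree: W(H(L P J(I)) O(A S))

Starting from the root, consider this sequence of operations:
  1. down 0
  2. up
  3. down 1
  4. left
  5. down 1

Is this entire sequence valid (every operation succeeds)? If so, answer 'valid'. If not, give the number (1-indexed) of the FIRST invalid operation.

Answer: valid

Derivation:
Step 1 (down 0): focus=H path=0 depth=1 children=['L', 'P', 'J'] left=[] right=['O'] parent=W
Step 2 (up): focus=W path=root depth=0 children=['H', 'O'] (at root)
Step 3 (down 1): focus=O path=1 depth=1 children=['A', 'S'] left=['H'] right=[] parent=W
Step 4 (left): focus=H path=0 depth=1 children=['L', 'P', 'J'] left=[] right=['O'] parent=W
Step 5 (down 1): focus=P path=0/1 depth=2 children=[] left=['L'] right=['J'] parent=H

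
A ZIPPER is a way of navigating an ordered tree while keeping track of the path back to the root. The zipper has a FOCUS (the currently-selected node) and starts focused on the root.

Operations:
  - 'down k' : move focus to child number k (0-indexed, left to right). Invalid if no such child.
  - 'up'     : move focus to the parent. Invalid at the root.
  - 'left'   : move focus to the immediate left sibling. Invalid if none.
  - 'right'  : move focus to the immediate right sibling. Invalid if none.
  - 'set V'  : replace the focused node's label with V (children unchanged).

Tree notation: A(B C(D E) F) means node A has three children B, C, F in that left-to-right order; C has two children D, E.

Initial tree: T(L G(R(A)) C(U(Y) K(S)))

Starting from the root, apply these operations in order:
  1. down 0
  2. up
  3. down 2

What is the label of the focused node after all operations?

Answer: C

Derivation:
Step 1 (down 0): focus=L path=0 depth=1 children=[] left=[] right=['G', 'C'] parent=T
Step 2 (up): focus=T path=root depth=0 children=['L', 'G', 'C'] (at root)
Step 3 (down 2): focus=C path=2 depth=1 children=['U', 'K'] left=['L', 'G'] right=[] parent=T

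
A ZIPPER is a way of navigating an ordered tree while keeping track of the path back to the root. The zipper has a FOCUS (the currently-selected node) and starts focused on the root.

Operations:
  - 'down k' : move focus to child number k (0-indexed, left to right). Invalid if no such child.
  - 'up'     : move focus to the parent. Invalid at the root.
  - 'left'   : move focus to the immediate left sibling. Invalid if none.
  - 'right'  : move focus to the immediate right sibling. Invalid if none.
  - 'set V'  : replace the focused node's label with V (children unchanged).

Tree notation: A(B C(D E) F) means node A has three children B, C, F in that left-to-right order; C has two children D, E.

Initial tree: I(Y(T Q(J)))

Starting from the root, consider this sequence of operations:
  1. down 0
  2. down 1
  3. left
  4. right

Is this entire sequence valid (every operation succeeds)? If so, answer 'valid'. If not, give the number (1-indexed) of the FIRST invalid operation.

Step 1 (down 0): focus=Y path=0 depth=1 children=['T', 'Q'] left=[] right=[] parent=I
Step 2 (down 1): focus=Q path=0/1 depth=2 children=['J'] left=['T'] right=[] parent=Y
Step 3 (left): focus=T path=0/0 depth=2 children=[] left=[] right=['Q'] parent=Y
Step 4 (right): focus=Q path=0/1 depth=2 children=['J'] left=['T'] right=[] parent=Y

Answer: valid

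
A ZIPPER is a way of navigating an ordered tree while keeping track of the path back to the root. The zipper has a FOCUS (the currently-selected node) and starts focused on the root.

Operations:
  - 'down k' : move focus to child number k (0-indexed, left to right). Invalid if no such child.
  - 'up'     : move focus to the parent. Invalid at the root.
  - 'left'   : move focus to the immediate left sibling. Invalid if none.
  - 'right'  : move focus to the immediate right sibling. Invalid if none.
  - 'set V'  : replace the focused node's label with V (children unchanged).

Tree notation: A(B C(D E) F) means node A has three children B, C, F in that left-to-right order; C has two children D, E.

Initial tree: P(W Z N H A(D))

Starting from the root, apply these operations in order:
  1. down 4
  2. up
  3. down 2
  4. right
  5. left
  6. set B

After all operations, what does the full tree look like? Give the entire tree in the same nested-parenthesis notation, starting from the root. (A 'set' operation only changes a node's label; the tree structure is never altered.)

Step 1 (down 4): focus=A path=4 depth=1 children=['D'] left=['W', 'Z', 'N', 'H'] right=[] parent=P
Step 2 (up): focus=P path=root depth=0 children=['W', 'Z', 'N', 'H', 'A'] (at root)
Step 3 (down 2): focus=N path=2 depth=1 children=[] left=['W', 'Z'] right=['H', 'A'] parent=P
Step 4 (right): focus=H path=3 depth=1 children=[] left=['W', 'Z', 'N'] right=['A'] parent=P
Step 5 (left): focus=N path=2 depth=1 children=[] left=['W', 'Z'] right=['H', 'A'] parent=P
Step 6 (set B): focus=B path=2 depth=1 children=[] left=['W', 'Z'] right=['H', 'A'] parent=P

Answer: P(W Z B H A(D))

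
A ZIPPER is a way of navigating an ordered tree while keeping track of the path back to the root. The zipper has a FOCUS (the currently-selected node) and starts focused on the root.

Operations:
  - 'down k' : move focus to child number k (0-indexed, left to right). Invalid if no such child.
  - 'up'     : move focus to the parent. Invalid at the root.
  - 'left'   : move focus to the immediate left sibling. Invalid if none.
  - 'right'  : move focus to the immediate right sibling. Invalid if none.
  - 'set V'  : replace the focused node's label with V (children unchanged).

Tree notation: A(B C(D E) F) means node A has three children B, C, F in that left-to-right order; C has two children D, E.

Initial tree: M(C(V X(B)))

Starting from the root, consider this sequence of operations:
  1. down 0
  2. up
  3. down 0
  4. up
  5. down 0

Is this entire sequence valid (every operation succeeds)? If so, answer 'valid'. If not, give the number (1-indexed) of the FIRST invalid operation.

Step 1 (down 0): focus=C path=0 depth=1 children=['V', 'X'] left=[] right=[] parent=M
Step 2 (up): focus=M path=root depth=0 children=['C'] (at root)
Step 3 (down 0): focus=C path=0 depth=1 children=['V', 'X'] left=[] right=[] parent=M
Step 4 (up): focus=M path=root depth=0 children=['C'] (at root)
Step 5 (down 0): focus=C path=0 depth=1 children=['V', 'X'] left=[] right=[] parent=M

Answer: valid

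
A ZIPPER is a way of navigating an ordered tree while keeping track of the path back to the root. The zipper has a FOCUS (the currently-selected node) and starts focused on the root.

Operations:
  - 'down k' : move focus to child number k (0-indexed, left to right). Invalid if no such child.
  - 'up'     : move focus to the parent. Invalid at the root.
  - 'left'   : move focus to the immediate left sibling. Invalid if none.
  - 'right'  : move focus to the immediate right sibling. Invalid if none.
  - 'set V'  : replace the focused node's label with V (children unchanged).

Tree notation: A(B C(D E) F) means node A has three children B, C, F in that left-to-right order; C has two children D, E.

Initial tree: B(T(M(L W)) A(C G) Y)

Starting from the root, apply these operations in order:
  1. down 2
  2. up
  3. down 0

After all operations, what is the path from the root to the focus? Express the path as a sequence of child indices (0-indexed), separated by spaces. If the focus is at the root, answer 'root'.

Answer: 0

Derivation:
Step 1 (down 2): focus=Y path=2 depth=1 children=[] left=['T', 'A'] right=[] parent=B
Step 2 (up): focus=B path=root depth=0 children=['T', 'A', 'Y'] (at root)
Step 3 (down 0): focus=T path=0 depth=1 children=['M'] left=[] right=['A', 'Y'] parent=B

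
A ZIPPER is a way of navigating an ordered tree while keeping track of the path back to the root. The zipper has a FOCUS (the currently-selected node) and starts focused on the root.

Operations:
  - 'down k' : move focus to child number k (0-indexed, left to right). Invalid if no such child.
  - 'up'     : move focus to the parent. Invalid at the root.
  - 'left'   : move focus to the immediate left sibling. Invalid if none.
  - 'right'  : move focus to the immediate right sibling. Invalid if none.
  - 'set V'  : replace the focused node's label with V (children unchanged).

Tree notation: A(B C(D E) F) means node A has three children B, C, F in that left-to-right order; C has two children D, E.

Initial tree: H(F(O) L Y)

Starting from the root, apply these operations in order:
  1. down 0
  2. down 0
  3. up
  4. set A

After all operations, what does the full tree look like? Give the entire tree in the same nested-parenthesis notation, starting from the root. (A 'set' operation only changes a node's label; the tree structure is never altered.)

Step 1 (down 0): focus=F path=0 depth=1 children=['O'] left=[] right=['L', 'Y'] parent=H
Step 2 (down 0): focus=O path=0/0 depth=2 children=[] left=[] right=[] parent=F
Step 3 (up): focus=F path=0 depth=1 children=['O'] left=[] right=['L', 'Y'] parent=H
Step 4 (set A): focus=A path=0 depth=1 children=['O'] left=[] right=['L', 'Y'] parent=H

Answer: H(A(O) L Y)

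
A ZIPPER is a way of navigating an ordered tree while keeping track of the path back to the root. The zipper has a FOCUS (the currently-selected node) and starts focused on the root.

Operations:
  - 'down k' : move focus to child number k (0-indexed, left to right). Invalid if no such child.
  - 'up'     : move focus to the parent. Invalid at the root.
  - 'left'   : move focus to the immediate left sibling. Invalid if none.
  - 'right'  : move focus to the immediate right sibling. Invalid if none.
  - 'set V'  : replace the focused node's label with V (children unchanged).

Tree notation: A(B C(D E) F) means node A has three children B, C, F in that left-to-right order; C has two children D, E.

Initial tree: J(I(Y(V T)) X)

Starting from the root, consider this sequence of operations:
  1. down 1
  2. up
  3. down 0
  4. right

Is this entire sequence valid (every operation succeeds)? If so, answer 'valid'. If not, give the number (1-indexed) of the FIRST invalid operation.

Answer: valid

Derivation:
Step 1 (down 1): focus=X path=1 depth=1 children=[] left=['I'] right=[] parent=J
Step 2 (up): focus=J path=root depth=0 children=['I', 'X'] (at root)
Step 3 (down 0): focus=I path=0 depth=1 children=['Y'] left=[] right=['X'] parent=J
Step 4 (right): focus=X path=1 depth=1 children=[] left=['I'] right=[] parent=J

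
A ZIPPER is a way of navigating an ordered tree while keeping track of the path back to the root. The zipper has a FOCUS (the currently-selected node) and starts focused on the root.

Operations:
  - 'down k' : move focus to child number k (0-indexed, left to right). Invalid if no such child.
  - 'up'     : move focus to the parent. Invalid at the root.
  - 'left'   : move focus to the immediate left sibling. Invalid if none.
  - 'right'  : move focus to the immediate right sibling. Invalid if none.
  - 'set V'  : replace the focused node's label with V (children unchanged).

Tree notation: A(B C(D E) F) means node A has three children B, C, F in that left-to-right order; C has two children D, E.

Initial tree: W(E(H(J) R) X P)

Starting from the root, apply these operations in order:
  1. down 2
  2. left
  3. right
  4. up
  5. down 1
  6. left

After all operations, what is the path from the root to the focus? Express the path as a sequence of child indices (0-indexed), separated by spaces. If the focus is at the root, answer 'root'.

Step 1 (down 2): focus=P path=2 depth=1 children=[] left=['E', 'X'] right=[] parent=W
Step 2 (left): focus=X path=1 depth=1 children=[] left=['E'] right=['P'] parent=W
Step 3 (right): focus=P path=2 depth=1 children=[] left=['E', 'X'] right=[] parent=W
Step 4 (up): focus=W path=root depth=0 children=['E', 'X', 'P'] (at root)
Step 5 (down 1): focus=X path=1 depth=1 children=[] left=['E'] right=['P'] parent=W
Step 6 (left): focus=E path=0 depth=1 children=['H', 'R'] left=[] right=['X', 'P'] parent=W

Answer: 0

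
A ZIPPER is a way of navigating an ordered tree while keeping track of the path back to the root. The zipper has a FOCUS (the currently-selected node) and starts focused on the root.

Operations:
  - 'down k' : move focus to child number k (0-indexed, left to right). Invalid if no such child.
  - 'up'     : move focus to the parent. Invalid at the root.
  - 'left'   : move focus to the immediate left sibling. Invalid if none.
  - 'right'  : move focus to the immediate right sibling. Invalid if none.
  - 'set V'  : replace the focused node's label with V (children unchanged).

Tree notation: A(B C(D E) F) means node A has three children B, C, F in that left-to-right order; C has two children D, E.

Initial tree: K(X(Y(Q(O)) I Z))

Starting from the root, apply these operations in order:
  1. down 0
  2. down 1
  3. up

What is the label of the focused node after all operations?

Answer: X

Derivation:
Step 1 (down 0): focus=X path=0 depth=1 children=['Y', 'I', 'Z'] left=[] right=[] parent=K
Step 2 (down 1): focus=I path=0/1 depth=2 children=[] left=['Y'] right=['Z'] parent=X
Step 3 (up): focus=X path=0 depth=1 children=['Y', 'I', 'Z'] left=[] right=[] parent=K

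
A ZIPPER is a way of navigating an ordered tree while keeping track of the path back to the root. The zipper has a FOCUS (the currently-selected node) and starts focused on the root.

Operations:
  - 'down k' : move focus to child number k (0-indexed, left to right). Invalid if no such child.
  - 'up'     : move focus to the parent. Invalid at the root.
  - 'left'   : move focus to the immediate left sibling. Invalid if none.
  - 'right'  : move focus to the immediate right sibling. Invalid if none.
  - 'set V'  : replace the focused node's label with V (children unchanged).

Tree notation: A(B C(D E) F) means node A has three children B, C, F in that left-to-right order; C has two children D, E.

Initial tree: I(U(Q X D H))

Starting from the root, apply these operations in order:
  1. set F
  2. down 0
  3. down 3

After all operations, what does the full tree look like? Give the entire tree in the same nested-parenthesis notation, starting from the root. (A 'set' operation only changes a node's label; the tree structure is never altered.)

Answer: F(U(Q X D H))

Derivation:
Step 1 (set F): focus=F path=root depth=0 children=['U'] (at root)
Step 2 (down 0): focus=U path=0 depth=1 children=['Q', 'X', 'D', 'H'] left=[] right=[] parent=F
Step 3 (down 3): focus=H path=0/3 depth=2 children=[] left=['Q', 'X', 'D'] right=[] parent=U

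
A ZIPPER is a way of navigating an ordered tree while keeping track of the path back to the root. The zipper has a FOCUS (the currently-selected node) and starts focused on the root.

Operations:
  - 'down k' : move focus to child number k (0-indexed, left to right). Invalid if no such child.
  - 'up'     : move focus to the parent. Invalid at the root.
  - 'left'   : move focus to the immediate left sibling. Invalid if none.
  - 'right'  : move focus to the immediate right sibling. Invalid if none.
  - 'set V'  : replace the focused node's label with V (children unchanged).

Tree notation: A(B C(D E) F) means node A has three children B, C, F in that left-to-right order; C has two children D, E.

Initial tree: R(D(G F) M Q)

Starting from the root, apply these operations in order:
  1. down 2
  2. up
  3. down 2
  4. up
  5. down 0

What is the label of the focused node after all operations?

Step 1 (down 2): focus=Q path=2 depth=1 children=[] left=['D', 'M'] right=[] parent=R
Step 2 (up): focus=R path=root depth=0 children=['D', 'M', 'Q'] (at root)
Step 3 (down 2): focus=Q path=2 depth=1 children=[] left=['D', 'M'] right=[] parent=R
Step 4 (up): focus=R path=root depth=0 children=['D', 'M', 'Q'] (at root)
Step 5 (down 0): focus=D path=0 depth=1 children=['G', 'F'] left=[] right=['M', 'Q'] parent=R

Answer: D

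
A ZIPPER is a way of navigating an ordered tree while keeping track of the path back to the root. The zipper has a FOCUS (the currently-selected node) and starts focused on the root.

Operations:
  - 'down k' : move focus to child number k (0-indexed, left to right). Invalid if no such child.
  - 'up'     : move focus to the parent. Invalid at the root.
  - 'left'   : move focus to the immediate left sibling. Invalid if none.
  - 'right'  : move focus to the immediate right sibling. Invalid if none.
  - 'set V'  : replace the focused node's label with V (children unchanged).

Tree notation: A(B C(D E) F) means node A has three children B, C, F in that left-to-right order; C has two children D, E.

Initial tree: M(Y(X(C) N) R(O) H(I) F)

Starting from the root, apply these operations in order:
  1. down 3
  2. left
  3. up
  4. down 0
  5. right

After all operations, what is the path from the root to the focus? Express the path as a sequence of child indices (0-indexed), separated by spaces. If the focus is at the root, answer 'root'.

Answer: 1

Derivation:
Step 1 (down 3): focus=F path=3 depth=1 children=[] left=['Y', 'R', 'H'] right=[] parent=M
Step 2 (left): focus=H path=2 depth=1 children=['I'] left=['Y', 'R'] right=['F'] parent=M
Step 3 (up): focus=M path=root depth=0 children=['Y', 'R', 'H', 'F'] (at root)
Step 4 (down 0): focus=Y path=0 depth=1 children=['X', 'N'] left=[] right=['R', 'H', 'F'] parent=M
Step 5 (right): focus=R path=1 depth=1 children=['O'] left=['Y'] right=['H', 'F'] parent=M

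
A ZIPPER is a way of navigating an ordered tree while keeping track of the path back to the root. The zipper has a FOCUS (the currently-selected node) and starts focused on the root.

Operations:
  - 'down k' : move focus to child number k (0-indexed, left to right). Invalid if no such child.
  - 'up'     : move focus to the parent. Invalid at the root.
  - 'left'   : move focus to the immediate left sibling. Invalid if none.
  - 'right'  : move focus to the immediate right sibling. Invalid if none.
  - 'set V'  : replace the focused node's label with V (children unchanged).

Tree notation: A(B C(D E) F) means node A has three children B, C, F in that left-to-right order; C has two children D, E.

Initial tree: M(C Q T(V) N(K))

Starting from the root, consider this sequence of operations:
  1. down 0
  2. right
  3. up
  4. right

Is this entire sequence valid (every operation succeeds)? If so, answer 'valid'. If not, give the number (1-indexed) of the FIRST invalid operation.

Answer: 4

Derivation:
Step 1 (down 0): focus=C path=0 depth=1 children=[] left=[] right=['Q', 'T', 'N'] parent=M
Step 2 (right): focus=Q path=1 depth=1 children=[] left=['C'] right=['T', 'N'] parent=M
Step 3 (up): focus=M path=root depth=0 children=['C', 'Q', 'T', 'N'] (at root)
Step 4 (right): INVALID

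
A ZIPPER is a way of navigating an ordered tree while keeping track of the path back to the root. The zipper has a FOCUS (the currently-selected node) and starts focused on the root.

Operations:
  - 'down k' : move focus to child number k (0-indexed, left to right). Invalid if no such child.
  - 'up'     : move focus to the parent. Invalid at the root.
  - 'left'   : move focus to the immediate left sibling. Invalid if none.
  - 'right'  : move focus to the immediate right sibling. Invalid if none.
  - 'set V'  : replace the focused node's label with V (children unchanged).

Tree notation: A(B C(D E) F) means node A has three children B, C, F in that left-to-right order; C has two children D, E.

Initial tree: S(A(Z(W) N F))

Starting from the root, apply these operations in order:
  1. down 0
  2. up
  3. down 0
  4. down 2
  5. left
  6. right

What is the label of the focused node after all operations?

Answer: F

Derivation:
Step 1 (down 0): focus=A path=0 depth=1 children=['Z', 'N', 'F'] left=[] right=[] parent=S
Step 2 (up): focus=S path=root depth=0 children=['A'] (at root)
Step 3 (down 0): focus=A path=0 depth=1 children=['Z', 'N', 'F'] left=[] right=[] parent=S
Step 4 (down 2): focus=F path=0/2 depth=2 children=[] left=['Z', 'N'] right=[] parent=A
Step 5 (left): focus=N path=0/1 depth=2 children=[] left=['Z'] right=['F'] parent=A
Step 6 (right): focus=F path=0/2 depth=2 children=[] left=['Z', 'N'] right=[] parent=A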